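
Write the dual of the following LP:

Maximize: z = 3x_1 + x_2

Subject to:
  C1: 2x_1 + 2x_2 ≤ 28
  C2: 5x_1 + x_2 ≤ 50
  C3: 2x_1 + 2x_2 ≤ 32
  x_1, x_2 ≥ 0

Primal max cᵀx s.t. Ax ≤ b, x ≥ 0  →  Dual min bᵀy s.t. Aᵀy ≥ c, y ≥ 0.

Minimize: z = 28y1 + 50y2 + 32y3

Subject to:
  2y1 + 5y2 + 2y3 ≥ 3
  2y1 + y2 + 2y3 ≥ 1
  y1, y2, y3 ≥ 0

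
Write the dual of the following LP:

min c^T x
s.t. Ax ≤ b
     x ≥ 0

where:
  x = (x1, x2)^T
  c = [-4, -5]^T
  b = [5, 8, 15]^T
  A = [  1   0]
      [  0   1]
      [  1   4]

Primal min cᵀx s.t. Ax ≤ b, x ≥ 0  →  Dual max −bᵀy s.t. Aᵀy ≥ −c, y ≥ 0.

Maximize: z = -5y1 - 8y2 - 15y3

Subject to:
  y1 + y3 ≥ 4
  y2 + 4y3 ≥ 5
  y1, y2, y3 ≥ 0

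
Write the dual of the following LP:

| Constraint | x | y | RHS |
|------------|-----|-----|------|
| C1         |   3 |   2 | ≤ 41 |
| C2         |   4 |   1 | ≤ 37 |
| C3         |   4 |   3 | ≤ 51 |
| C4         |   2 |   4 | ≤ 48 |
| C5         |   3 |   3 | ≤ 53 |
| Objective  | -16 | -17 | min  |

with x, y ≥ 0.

Primal min cᵀx s.t. Ax ≤ b, x ≥ 0  →  Dual max −bᵀy s.t. Aᵀy ≥ −c, y ≥ 0.

Maximize: z = -41y1 - 37y2 - 51y3 - 48y4 - 53y5

Subject to:
  3y1 + 4y2 + 4y3 + 2y4 + 3y5 ≥ 16
  2y1 + y2 + 3y3 + 4y4 + 3y5 ≥ 17
  y1, y2, y3, y4, y5 ≥ 0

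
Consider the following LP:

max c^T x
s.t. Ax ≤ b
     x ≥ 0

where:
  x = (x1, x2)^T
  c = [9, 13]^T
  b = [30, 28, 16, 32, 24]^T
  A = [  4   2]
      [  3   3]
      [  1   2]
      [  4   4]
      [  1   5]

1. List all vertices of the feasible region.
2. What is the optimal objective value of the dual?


1. (0, 0), (7.5, 0), (7, 1), (4, 4), (0, 4.8)
2. 88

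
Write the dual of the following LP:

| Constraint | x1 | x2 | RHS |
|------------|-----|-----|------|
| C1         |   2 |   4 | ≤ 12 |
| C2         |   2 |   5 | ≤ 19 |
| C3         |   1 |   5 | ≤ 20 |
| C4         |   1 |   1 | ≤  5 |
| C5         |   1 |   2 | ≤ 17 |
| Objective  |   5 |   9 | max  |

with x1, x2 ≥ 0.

Primal max cᵀx s.t. Ax ≤ b, x ≥ 0  →  Dual min bᵀy s.t. Aᵀy ≥ c, y ≥ 0.

Minimize: z = 12y1 + 19y2 + 20y3 + 5y4 + 17y5

Subject to:
  2y1 + 2y2 + y3 + y4 + y5 ≥ 5
  4y1 + 5y2 + 5y3 + y4 + 2y5 ≥ 9
  y1, y2, y3, y4, y5 ≥ 0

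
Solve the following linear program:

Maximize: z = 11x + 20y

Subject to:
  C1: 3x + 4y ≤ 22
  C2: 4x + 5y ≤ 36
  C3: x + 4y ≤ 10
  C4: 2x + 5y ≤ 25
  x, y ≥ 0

Evaluate the objective at each vertex of the feasible region:
  z(0, 0) = 0
  z(7.333, 0) = 80.67
  z(6, 1) = 86  ←
  z(0, 2.5) = 50
The maximum is at x = 6, y = 1.

x = 6, y = 1, z = 86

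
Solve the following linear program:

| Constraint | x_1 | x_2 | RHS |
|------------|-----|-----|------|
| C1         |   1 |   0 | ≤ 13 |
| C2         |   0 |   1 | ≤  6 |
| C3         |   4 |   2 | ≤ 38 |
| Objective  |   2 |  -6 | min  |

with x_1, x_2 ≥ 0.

Evaluate the objective at each vertex of the feasible region:
  z(0, 0) = 0
  z(9.5, 0) = 19
  z(6.5, 6) = -23
  z(0, 6) = -36  ←
The minimum is at x_1 = 0, x_2 = 6.

x_1 = 0, x_2 = 6, z = -36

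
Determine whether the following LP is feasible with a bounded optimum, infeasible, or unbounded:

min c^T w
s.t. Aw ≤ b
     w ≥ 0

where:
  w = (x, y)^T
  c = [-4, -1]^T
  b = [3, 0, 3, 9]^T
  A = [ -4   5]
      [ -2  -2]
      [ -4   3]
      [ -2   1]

Unbounded (objective can decrease without bound)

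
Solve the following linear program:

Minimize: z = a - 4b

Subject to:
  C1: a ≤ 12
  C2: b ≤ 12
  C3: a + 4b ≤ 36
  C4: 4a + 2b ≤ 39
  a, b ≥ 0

Evaluate the objective at each vertex of the feasible region:
  z(0, 0) = 0
  z(9.75, 0) = 9.75
  z(6, 7.5) = -24
  z(0, 9) = -36  ←
The minimum is at a = 0, b = 9.

a = 0, b = 9, z = -36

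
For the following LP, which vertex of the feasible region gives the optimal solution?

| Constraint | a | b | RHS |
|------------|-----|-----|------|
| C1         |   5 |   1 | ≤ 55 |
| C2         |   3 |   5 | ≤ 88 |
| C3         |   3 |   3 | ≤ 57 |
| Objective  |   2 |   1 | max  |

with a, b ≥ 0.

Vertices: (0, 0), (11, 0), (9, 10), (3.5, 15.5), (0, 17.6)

Evaluate the objective at each vertex of the feasible region:
  z(0, 0) = 0
  z(11, 0) = 22
  z(9, 10) = 28  ←
  z(3.5, 15.5) = 22.5
  z(0, 17.6) = 17.6
The maximum is at a = 9, b = 10.

(9, 10)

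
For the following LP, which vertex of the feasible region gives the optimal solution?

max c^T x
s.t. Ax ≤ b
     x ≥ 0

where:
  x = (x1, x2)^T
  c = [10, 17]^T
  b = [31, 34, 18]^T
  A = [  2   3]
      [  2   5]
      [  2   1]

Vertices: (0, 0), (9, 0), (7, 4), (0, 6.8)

Evaluate the objective at each vertex of the feasible region:
  z(0, 0) = 0
  z(9, 0) = 90
  z(7, 4) = 138  ←
  z(0, 6.8) = 115.6
The maximum is at x1 = 7, x2 = 4.

(7, 4)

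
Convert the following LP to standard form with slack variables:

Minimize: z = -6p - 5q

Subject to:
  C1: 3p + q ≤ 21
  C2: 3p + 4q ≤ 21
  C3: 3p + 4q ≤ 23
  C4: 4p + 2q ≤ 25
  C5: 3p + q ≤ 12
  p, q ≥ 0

min z = -6p - 5q

s.t.
  3p + q + s1 = 21
  3p + 4q + s2 = 21
  3p + 4q + s3 = 23
  4p + 2q + s4 = 25
  3p + q + s5 = 12
  p, q, s1, s2, s3, s4, s5 ≥ 0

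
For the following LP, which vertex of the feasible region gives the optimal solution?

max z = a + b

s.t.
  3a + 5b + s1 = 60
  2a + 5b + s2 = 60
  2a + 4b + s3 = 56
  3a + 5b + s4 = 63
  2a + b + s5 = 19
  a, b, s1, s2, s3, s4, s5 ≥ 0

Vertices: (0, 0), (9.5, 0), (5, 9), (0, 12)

Evaluate the objective at each vertex of the feasible region:
  z(0, 0) = 0
  z(9.5, 0) = 9.5
  z(5, 9) = 14  ←
  z(0, 12) = 12
The maximum is at a = 5, b = 9.

(5, 9)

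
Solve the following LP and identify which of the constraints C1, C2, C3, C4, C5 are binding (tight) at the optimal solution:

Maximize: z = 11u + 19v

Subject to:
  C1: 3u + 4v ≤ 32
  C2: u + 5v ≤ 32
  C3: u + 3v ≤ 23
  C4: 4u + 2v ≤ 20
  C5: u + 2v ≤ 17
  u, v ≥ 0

At u = 2, v = 6, compute slack b - a·x for each constraint:
  C1: 32 − 30 = 2  (slack)
  C2: 32 − 32 = 0  (binding)
  C3: 23 − 20 = 3  (slack)
  C4: 20 − 20 = 0  (binding)
  C5: 17 − 14 = 3  (slack)

Optimal: u = 2, v = 6
Binding: C2, C4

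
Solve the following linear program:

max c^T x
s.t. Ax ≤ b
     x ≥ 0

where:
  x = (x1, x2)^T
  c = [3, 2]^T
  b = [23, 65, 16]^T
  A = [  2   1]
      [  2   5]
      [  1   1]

Evaluate the objective at each vertex of the feasible region:
  z(0, 0) = 0
  z(11.5, 0) = 34.5
  z(7, 9) = 39  ←
  z(5, 11) = 37
  z(0, 13) = 26
The maximum is at x1 = 7, x2 = 9.

x1 = 7, x2 = 9, z = 39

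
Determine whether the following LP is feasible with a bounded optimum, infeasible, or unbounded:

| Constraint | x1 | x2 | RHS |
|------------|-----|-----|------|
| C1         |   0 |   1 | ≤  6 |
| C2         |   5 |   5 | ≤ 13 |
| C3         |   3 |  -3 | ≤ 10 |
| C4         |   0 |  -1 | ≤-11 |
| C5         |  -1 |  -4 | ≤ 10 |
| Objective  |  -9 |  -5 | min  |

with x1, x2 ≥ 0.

Infeasible (no feasible solution exists)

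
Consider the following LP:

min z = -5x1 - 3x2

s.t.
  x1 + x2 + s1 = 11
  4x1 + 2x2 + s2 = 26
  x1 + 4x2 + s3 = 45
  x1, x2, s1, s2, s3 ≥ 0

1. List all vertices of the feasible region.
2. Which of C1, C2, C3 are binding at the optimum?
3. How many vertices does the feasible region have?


1. (0, 0), (6.5, 0), (2, 9), (0, 11)
2. C1, C2
3. 4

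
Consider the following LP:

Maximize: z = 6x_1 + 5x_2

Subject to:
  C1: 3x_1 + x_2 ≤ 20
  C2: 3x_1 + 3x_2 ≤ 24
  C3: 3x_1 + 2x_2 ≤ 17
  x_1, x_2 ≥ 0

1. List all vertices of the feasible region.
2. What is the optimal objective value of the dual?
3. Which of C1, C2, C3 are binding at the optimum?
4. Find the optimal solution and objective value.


1. (0, 0), (5.667, 0), (1, 7), (0, 8)
2. 41
3. C2, C3
4. x_1 = 1, x_2 = 7, z = 41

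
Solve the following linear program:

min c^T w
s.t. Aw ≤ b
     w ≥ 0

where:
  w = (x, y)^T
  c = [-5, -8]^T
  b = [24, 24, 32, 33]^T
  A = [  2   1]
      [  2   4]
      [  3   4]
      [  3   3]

Evaluate the objective at each vertex of the feasible region:
  z(0, 0) = 0
  z(10.67, 0) = -53.33
  z(8, 2) = -56  ←
  z(0, 6) = -48
The minimum is at x = 8, y = 2.

x = 8, y = 2, z = -56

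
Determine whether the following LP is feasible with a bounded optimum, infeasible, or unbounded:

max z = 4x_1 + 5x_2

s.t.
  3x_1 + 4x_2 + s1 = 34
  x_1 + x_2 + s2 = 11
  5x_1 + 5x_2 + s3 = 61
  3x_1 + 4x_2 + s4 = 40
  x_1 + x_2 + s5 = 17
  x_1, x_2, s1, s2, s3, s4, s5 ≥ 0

Feasible with a bounded optimal solution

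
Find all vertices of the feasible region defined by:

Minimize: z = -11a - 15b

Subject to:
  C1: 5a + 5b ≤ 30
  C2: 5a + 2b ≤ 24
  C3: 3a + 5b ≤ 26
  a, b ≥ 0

(0, 0), (4.8, 0), (4, 2), (2, 4), (0, 5.2)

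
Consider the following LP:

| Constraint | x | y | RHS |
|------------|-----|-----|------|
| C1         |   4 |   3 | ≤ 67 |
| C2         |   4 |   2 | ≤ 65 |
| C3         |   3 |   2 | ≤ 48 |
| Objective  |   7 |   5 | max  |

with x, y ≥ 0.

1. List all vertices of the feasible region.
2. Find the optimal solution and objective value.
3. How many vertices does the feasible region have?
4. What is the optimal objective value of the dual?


1. (0, 0), (16, 0), (10, 9), (0, 22.33)
2. x = 10, y = 9, z = 115
3. 4
4. 115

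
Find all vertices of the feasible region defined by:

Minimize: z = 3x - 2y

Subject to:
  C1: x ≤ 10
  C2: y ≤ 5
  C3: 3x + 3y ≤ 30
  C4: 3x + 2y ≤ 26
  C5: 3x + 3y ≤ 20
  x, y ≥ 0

(0, 0), (6.667, 0), (1.667, 5), (0, 5)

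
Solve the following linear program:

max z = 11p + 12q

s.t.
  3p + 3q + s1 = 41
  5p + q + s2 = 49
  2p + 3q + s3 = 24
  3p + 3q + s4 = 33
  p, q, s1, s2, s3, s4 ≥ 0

Evaluate the objective at each vertex of the feasible region:
  z(0, 0) = 0
  z(9.8, 0) = 107.8
  z(9.5, 1.5) = 122.5
  z(9, 2) = 123  ←
  z(0, 8) = 96
The maximum is at p = 9, q = 2.

p = 9, q = 2, z = 123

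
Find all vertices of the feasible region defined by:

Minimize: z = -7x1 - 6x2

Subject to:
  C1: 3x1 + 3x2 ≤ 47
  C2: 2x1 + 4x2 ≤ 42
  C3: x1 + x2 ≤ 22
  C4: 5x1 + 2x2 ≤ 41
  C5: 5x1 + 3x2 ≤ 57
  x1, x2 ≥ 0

(0, 0), (8.2, 0), (5, 8), (0, 10.5)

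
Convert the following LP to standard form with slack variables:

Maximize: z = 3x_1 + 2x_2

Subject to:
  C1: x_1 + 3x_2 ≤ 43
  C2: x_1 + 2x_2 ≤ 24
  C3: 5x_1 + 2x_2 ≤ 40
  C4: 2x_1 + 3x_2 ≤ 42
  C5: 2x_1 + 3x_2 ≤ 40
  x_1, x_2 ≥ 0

max z = 3x_1 + 2x_2

s.t.
  x_1 + 3x_2 + s1 = 43
  x_1 + 2x_2 + s2 = 24
  5x_1 + 2x_2 + s3 = 40
  2x_1 + 3x_2 + s4 = 42
  2x_1 + 3x_2 + s5 = 40
  x_1, x_2, s1, s2, s3, s4, s5 ≥ 0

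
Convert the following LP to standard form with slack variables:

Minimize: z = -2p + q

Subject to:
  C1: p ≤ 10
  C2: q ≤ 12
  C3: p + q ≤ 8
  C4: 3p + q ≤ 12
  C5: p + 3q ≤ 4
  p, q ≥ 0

min z = -2p + q

s.t.
  p + s1 = 10
  q + s2 = 12
  p + q + s3 = 8
  3p + q + s4 = 12
  p + 3q + s5 = 4
  p, q, s1, s2, s3, s4, s5 ≥ 0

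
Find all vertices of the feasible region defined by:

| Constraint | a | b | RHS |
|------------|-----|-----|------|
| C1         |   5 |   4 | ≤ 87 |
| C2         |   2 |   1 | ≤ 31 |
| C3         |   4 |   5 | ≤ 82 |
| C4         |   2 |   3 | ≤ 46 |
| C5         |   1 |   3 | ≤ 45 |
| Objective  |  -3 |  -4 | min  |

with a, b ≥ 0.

(0, 0), (15.5, 0), (12.33, 6.333), (11.89, 6.889), (8, 10), (1, 14.67), (0, 15)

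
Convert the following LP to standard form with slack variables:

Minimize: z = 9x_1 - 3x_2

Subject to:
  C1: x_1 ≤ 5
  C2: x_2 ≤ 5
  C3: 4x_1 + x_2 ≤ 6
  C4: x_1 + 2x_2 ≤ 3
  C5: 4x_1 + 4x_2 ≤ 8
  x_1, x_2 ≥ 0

min z = 9x_1 - 3x_2

s.t.
  x_1 + s1 = 5
  x_2 + s2 = 5
  4x_1 + x_2 + s3 = 6
  x_1 + 2x_2 + s4 = 3
  4x_1 + 4x_2 + s5 = 8
  x_1, x_2, s1, s2, s3, s4, s5 ≥ 0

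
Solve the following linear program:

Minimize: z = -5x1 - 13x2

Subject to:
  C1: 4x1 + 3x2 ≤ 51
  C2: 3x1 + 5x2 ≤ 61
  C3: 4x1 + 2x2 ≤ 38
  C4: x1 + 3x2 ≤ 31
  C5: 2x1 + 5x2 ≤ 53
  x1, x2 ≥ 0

Evaluate the objective at each vertex of the feasible region:
  z(0, 0) = 0
  z(9.5, 0) = -47.5
  z(5.25, 8.5) = -136.8
  z(4, 9) = -137  ←
  z(0, 10.33) = -134.3
The minimum is at x1 = 4, x2 = 9.

x1 = 4, x2 = 9, z = -137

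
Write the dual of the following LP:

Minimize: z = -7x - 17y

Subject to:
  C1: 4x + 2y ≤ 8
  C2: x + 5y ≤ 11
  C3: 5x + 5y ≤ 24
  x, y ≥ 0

Primal min cᵀx s.t. Ax ≤ b, x ≥ 0  →  Dual max −bᵀy s.t. Aᵀy ≥ −c, y ≥ 0.

Maximize: z = -8y1 - 11y2 - 24y3

Subject to:
  4y1 + y2 + 5y3 ≥ 7
  2y1 + 5y2 + 5y3 ≥ 17
  y1, y2, y3 ≥ 0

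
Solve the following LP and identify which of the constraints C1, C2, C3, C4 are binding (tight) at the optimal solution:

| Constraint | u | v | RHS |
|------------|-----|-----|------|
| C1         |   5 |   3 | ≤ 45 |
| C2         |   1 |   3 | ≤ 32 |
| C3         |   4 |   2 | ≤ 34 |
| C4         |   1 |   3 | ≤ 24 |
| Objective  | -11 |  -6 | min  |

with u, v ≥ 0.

At u = 6, v = 5, compute slack b - a·x for each constraint:
  C1: 45 − 45 = 0  (binding)
  C2: 32 − 21 = 11  (slack)
  C3: 34 − 34 = 0  (binding)
  C4: 24 − 21 = 3  (slack)

Optimal: u = 6, v = 5
Binding: C1, C3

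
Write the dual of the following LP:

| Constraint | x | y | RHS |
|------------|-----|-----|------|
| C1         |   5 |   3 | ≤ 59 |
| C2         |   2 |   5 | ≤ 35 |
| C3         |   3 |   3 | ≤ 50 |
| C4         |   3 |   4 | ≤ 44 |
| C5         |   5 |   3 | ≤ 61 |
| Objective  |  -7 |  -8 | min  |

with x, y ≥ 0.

Primal min cᵀx s.t. Ax ≤ b, x ≥ 0  →  Dual max −bᵀy s.t. Aᵀy ≥ −c, y ≥ 0.

Maximize: z = -59y1 - 35y2 - 50y3 - 44y4 - 61y5

Subject to:
  5y1 + 2y2 + 3y3 + 3y4 + 5y5 ≥ 7
  3y1 + 5y2 + 3y3 + 4y4 + 3y5 ≥ 8
  y1, y2, y3, y4, y5 ≥ 0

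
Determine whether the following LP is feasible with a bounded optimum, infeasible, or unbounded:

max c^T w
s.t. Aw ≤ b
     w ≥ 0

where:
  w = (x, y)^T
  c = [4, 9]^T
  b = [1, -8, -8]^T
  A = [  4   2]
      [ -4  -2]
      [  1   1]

Infeasible (no feasible solution exists)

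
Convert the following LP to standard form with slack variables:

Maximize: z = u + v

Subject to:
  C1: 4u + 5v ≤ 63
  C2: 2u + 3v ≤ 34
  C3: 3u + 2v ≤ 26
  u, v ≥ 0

max z = u + v

s.t.
  4u + 5v + s1 = 63
  2u + 3v + s2 = 34
  3u + 2v + s3 = 26
  u, v, s1, s2, s3 ≥ 0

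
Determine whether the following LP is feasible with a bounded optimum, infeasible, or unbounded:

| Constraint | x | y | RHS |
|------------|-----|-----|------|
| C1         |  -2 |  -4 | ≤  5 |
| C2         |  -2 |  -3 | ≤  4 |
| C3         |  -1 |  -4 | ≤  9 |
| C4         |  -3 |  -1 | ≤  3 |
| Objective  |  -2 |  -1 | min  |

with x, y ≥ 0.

Unbounded (objective can decrease without bound)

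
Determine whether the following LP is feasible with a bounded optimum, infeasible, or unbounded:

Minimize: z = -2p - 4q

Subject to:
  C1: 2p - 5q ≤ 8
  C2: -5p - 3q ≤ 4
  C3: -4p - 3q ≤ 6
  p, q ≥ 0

Unbounded (objective can decrease without bound)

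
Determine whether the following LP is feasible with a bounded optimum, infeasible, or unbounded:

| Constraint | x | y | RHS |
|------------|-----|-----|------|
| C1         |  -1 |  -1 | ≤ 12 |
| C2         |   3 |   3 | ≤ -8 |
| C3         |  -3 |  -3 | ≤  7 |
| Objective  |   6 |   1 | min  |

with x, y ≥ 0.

Infeasible (no feasible solution exists)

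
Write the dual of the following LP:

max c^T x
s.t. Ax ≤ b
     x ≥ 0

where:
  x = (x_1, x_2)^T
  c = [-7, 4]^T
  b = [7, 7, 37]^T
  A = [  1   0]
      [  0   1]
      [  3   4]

Primal max cᵀx s.t. Ax ≤ b, x ≥ 0  →  Dual min bᵀy s.t. Aᵀy ≥ c, y ≥ 0.

Minimize: z = 7y1 + 7y2 + 37y3

Subject to:
  y1 + 3y3 ≥ -7
  y2 + 4y3 ≥ 4
  y1, y2, y3 ≥ 0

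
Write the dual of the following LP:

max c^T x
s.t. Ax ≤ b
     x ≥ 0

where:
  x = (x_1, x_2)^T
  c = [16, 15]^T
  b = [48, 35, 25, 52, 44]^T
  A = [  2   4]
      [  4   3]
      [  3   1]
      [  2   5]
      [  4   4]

Primal max cᵀx s.t. Ax ≤ b, x ≥ 0  →  Dual min bᵀy s.t. Aᵀy ≥ c, y ≥ 0.

Minimize: z = 48y1 + 35y2 + 25y3 + 52y4 + 44y5

Subject to:
  2y1 + 4y2 + 3y3 + 2y4 + 4y5 ≥ 16
  4y1 + 3y2 + y3 + 5y4 + 4y5 ≥ 15
  y1, y2, y3, y4, y5 ≥ 0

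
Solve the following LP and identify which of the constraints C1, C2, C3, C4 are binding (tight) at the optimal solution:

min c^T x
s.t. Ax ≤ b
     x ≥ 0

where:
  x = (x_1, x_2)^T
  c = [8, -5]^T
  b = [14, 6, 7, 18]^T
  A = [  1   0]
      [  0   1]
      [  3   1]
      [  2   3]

At x_1 = 0, x_2 = 6, compute slack b - a·x for each constraint:
  C1: 14 − 0 = 14  (slack)
  C2: 6 − 6 = 0  (binding)
  C3: 7 − 6 = 1  (slack)
  C4: 18 − 18 = 0  (binding)

Optimal: x_1 = 0, x_2 = 6
Binding: C2, C4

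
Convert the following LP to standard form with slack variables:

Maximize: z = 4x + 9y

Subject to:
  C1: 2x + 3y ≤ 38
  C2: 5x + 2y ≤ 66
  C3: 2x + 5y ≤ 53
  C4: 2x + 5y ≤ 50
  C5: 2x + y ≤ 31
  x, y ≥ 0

max z = 4x + 9y

s.t.
  2x + 3y + s1 = 38
  5x + 2y + s2 = 66
  2x + 5y + s3 = 53
  2x + 5y + s4 = 50
  2x + y + s5 = 31
  x, y, s1, s2, s3, s4, s5 ≥ 0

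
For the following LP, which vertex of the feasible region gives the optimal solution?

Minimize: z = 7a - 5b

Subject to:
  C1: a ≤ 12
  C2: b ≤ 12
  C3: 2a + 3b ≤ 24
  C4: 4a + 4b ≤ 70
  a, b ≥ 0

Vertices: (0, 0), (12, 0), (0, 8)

Evaluate the objective at each vertex of the feasible region:
  z(0, 0) = 0
  z(12, 0) = 84
  z(0, 8) = -40  ←
The minimum is at a = 0, b = 8.

(0, 8)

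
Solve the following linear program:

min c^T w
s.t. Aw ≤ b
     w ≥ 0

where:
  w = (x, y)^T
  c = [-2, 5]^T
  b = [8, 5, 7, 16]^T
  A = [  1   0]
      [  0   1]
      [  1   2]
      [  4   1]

Evaluate the objective at each vertex of the feasible region:
  z(0, 0) = 0
  z(4, 0) = -8  ←
  z(3.571, 1.714) = 1.429
  z(0, 3.5) = 17.5
The minimum is at x = 4, y = 0.

x = 4, y = 0, z = -8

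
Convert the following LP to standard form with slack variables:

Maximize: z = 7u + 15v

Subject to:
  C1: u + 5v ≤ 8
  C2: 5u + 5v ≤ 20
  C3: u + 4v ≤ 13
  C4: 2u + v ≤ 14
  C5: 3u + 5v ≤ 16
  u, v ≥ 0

max z = 7u + 15v

s.t.
  u + 5v + s1 = 8
  5u + 5v + s2 = 20
  u + 4v + s3 = 13
  2u + v + s4 = 14
  3u + 5v + s5 = 16
  u, v, s1, s2, s3, s4, s5 ≥ 0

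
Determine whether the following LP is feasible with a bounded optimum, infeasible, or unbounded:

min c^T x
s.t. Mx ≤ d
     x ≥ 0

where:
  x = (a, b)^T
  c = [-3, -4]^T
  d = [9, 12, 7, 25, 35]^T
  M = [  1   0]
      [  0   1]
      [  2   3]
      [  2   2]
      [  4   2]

Feasible with a bounded optimal solution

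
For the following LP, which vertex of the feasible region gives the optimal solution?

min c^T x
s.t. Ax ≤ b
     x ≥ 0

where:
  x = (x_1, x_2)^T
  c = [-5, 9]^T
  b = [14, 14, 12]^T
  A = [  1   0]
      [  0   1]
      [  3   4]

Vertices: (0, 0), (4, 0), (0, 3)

Evaluate the objective at each vertex of the feasible region:
  z(0, 0) = 0
  z(4, 0) = -20  ←
  z(0, 3) = 27
The minimum is at x_1 = 4, x_2 = 0.

(4, 0)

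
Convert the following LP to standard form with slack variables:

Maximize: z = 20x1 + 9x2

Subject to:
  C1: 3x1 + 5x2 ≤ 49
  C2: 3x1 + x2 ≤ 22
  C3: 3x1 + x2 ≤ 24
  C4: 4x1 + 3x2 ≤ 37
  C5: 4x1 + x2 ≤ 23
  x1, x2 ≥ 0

max z = 20x1 + 9x2

s.t.
  3x1 + 5x2 + s1 = 49
  3x1 + x2 + s2 = 22
  3x1 + x2 + s3 = 24
  4x1 + 3x2 + s4 = 37
  4x1 + x2 + s5 = 23
  x1, x2, s1, s2, s3, s4, s5 ≥ 0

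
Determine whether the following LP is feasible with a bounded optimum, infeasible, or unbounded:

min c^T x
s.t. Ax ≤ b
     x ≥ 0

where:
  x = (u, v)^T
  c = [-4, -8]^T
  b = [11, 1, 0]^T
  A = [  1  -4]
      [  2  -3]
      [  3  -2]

Unbounded (objective can decrease without bound)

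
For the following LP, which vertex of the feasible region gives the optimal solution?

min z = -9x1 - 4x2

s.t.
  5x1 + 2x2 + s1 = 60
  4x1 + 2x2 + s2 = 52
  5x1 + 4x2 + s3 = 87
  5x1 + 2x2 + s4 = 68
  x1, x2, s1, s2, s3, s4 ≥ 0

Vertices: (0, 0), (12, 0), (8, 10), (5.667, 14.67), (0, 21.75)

Evaluate the objective at each vertex of the feasible region:
  z(0, 0) = 0
  z(12, 0) = -108
  z(8, 10) = -112  ←
  z(5.667, 14.67) = -109.7
  z(0, 21.75) = -87
The minimum is at x1 = 8, x2 = 10.

(8, 10)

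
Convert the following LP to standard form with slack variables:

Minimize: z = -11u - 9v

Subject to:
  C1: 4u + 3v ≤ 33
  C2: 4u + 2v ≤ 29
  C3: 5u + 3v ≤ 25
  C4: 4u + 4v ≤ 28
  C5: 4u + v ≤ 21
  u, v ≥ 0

min z = -11u - 9v

s.t.
  4u + 3v + s1 = 33
  4u + 2v + s2 = 29
  5u + 3v + s3 = 25
  4u + 4v + s4 = 28
  4u + v + s5 = 21
  u, v, s1, s2, s3, s4, s5 ≥ 0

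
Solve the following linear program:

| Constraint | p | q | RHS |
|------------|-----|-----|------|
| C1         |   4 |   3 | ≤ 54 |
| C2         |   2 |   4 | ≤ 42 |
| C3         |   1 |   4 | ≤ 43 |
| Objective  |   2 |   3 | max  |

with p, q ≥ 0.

Evaluate the objective at each vertex of the feasible region:
  z(0, 0) = 0
  z(13.5, 0) = 27
  z(9, 6) = 36  ←
  z(0, 10.5) = 31.5
The maximum is at p = 9, q = 6.

p = 9, q = 6, z = 36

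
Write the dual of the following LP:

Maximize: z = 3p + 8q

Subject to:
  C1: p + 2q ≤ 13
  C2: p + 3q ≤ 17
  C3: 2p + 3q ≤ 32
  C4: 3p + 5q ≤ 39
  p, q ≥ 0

Primal max cᵀx s.t. Ax ≤ b, x ≥ 0  →  Dual min bᵀy s.t. Aᵀy ≥ c, y ≥ 0.

Minimize: z = 13y1 + 17y2 + 32y3 + 39y4

Subject to:
  y1 + y2 + 2y3 + 3y4 ≥ 3
  2y1 + 3y2 + 3y3 + 5y4 ≥ 8
  y1, y2, y3, y4 ≥ 0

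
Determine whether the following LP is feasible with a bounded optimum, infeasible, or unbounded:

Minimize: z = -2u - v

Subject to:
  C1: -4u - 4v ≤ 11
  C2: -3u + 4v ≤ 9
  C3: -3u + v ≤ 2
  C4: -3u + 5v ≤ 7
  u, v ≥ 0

Unbounded (objective can decrease without bound)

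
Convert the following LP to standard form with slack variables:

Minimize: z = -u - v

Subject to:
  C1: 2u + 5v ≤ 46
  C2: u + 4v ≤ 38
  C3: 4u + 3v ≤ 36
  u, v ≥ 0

min z = -u - v

s.t.
  2u + 5v + s1 = 46
  u + 4v + s2 = 38
  4u + 3v + s3 = 36
  u, v, s1, s2, s3 ≥ 0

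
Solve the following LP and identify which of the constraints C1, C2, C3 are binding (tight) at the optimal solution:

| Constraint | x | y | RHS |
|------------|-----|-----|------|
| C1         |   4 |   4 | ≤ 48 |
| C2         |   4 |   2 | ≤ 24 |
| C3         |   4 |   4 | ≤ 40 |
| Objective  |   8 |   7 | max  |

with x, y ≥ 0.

At x = 2, y = 8, compute slack b - a·x for each constraint:
  C1: 48 − 40 = 8  (slack)
  C2: 24 − 24 = 0  (binding)
  C3: 40 − 40 = 0  (binding)

Optimal: x = 2, y = 8
Binding: C2, C3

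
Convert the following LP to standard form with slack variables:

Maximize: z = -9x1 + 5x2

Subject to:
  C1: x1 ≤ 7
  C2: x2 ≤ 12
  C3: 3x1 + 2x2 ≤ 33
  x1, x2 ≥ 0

max z = -9x1 + 5x2

s.t.
  x1 + s1 = 7
  x2 + s2 = 12
  3x1 + 2x2 + s3 = 33
  x1, x2, s1, s2, s3 ≥ 0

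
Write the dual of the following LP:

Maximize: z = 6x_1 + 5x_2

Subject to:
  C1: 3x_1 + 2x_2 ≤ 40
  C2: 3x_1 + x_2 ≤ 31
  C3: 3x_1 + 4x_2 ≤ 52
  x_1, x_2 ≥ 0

Primal max cᵀx s.t. Ax ≤ b, x ≥ 0  →  Dual min bᵀy s.t. Aᵀy ≥ c, y ≥ 0.

Minimize: z = 40y1 + 31y2 + 52y3

Subject to:
  3y1 + 3y2 + 3y3 ≥ 6
  2y1 + y2 + 4y3 ≥ 5
  y1, y2, y3 ≥ 0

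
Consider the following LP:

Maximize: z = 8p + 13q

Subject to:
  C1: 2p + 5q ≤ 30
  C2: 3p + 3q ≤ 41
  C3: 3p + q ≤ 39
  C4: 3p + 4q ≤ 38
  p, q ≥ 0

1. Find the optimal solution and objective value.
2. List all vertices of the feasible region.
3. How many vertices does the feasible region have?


1. p = 10, q = 2, z = 106
2. (0, 0), (12.67, 0), (10, 2), (0, 6)
3. 4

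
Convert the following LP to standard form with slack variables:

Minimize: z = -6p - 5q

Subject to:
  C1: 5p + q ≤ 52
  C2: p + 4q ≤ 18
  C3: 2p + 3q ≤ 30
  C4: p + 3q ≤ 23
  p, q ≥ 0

min z = -6p - 5q

s.t.
  5p + q + s1 = 52
  p + 4q + s2 = 18
  2p + 3q + s3 = 30
  p + 3q + s4 = 23
  p, q, s1, s2, s3, s4 ≥ 0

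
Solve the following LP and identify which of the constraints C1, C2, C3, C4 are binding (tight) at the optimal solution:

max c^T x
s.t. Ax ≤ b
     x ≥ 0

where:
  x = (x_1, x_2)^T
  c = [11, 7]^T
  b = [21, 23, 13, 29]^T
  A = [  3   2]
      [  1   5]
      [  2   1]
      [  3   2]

At x_1 = 5, x_2 = 3, compute slack b - a·x for each constraint:
  C1: 21 − 21 = 0  (binding)
  C2: 23 − 20 = 3  (slack)
  C3: 13 − 13 = 0  (binding)
  C4: 29 − 21 = 8  (slack)

Optimal: x_1 = 5, x_2 = 3
Binding: C1, C3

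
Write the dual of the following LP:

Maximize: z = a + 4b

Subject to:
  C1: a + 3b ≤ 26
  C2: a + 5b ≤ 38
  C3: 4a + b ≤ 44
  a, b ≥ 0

Primal max cᵀx s.t. Ax ≤ b, x ≥ 0  →  Dual min bᵀy s.t. Aᵀy ≥ c, y ≥ 0.

Minimize: z = 26y1 + 38y2 + 44y3

Subject to:
  y1 + y2 + 4y3 ≥ 1
  3y1 + 5y2 + y3 ≥ 4
  y1, y2, y3 ≥ 0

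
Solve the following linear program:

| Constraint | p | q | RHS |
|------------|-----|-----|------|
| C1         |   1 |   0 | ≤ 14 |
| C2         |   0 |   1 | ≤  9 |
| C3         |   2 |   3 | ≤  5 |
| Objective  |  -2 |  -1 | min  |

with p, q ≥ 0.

Evaluate the objective at each vertex of the feasible region:
  z(0, 0) = 0
  z(2.5, 0) = -5  ←
  z(0, 1.667) = -1.667
The minimum is at p = 2.5, q = 0.

p = 2.5, q = 0, z = -5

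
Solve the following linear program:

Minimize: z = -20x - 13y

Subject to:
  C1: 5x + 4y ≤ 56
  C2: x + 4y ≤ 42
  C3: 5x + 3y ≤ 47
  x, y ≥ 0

Evaluate the objective at each vertex of the feasible region:
  z(0, 0) = 0
  z(9.4, 0) = -188
  z(4, 9) = -197  ←
  z(3.5, 9.625) = -195.1
  z(0, 10.5) = -136.5
The minimum is at x = 4, y = 9.

x = 4, y = 9, z = -197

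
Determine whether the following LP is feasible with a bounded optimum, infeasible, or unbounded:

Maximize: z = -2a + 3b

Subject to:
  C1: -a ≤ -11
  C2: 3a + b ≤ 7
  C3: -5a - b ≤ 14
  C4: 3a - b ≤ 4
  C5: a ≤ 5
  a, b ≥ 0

Infeasible (no feasible solution exists)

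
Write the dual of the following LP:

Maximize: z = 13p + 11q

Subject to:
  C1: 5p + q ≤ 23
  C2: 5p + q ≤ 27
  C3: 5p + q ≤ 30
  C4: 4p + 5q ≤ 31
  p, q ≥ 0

Primal max cᵀx s.t. Ax ≤ b, x ≥ 0  →  Dual min bᵀy s.t. Aᵀy ≥ c, y ≥ 0.

Minimize: z = 23y1 + 27y2 + 30y3 + 31y4

Subject to:
  5y1 + 5y2 + 5y3 + 4y4 ≥ 13
  y1 + y2 + y3 + 5y4 ≥ 11
  y1, y2, y3, y4 ≥ 0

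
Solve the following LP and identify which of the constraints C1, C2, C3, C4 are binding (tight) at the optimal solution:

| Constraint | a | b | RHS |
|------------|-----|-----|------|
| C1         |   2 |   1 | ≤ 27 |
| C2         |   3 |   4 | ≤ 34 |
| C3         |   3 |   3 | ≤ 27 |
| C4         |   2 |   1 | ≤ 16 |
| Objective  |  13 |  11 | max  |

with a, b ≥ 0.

At a = 7, b = 2, compute slack b - a·x for each constraint:
  C1: 27 − 16 = 11  (slack)
  C2: 34 − 29 = 5  (slack)
  C3: 27 − 27 = 0  (binding)
  C4: 16 − 16 = 0  (binding)

Optimal: a = 7, b = 2
Binding: C3, C4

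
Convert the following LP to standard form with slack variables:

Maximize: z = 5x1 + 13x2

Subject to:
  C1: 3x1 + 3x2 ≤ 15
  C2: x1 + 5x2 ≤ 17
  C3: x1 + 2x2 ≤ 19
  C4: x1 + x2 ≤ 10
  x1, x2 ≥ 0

max z = 5x1 + 13x2

s.t.
  3x1 + 3x2 + s1 = 15
  x1 + 5x2 + s2 = 17
  x1 + 2x2 + s3 = 19
  x1 + x2 + s4 = 10
  x1, x2, s1, s2, s3, s4 ≥ 0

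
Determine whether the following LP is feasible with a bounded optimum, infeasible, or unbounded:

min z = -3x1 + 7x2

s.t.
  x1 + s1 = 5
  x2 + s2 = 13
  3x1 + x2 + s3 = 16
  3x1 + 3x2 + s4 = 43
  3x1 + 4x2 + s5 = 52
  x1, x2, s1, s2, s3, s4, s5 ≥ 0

Feasible with a bounded optimal solution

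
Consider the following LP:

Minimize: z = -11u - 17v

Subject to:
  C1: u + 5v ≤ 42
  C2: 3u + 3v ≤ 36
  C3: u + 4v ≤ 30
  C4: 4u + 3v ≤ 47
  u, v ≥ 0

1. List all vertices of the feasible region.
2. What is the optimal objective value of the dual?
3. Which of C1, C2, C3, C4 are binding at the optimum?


1. (0, 0), (11.75, 0), (11, 1), (6, 6), (0, 7.5)
2. -168
3. C2, C3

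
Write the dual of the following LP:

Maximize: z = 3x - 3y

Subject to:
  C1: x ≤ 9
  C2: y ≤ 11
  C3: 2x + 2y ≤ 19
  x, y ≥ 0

Primal max cᵀx s.t. Ax ≤ b, x ≥ 0  →  Dual min bᵀy s.t. Aᵀy ≥ c, y ≥ 0.

Minimize: z = 9y1 + 11y2 + 19y3

Subject to:
  y1 + 2y3 ≥ 3
  y2 + 2y3 ≥ -3
  y1, y2, y3 ≥ 0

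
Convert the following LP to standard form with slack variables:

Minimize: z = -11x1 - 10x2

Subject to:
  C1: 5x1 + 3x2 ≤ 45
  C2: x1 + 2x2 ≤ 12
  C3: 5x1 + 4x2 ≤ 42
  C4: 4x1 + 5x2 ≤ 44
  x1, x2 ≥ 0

min z = -11x1 - 10x2

s.t.
  5x1 + 3x2 + s1 = 45
  x1 + 2x2 + s2 = 12
  5x1 + 4x2 + s3 = 42
  4x1 + 5x2 + s4 = 44
  x1, x2, s1, s2, s3, s4 ≥ 0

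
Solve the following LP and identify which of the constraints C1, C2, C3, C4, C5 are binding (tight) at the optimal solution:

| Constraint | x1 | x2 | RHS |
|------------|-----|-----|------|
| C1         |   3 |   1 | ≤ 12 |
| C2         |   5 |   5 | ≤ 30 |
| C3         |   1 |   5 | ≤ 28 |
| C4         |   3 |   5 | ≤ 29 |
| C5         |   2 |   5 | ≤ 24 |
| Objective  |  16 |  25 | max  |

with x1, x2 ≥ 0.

At x1 = 2, x2 = 4, compute slack b - a·x for each constraint:
  C1: 12 − 10 = 2  (slack)
  C2: 30 − 30 = 0  (binding)
  C3: 28 − 22 = 6  (slack)
  C4: 29 − 26 = 3  (slack)
  C5: 24 − 24 = 0  (binding)

Optimal: x1 = 2, x2 = 4
Binding: C2, C5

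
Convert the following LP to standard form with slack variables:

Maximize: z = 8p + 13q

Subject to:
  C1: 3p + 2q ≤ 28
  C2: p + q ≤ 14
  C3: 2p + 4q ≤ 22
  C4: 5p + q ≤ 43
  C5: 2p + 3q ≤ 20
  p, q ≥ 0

max z = 8p + 13q

s.t.
  3p + 2q + s1 = 28
  p + q + s2 = 14
  2p + 4q + s3 = 22
  5p + q + s4 = 43
  2p + 3q + s5 = 20
  p, q, s1, s2, s3, s4, s5 ≥ 0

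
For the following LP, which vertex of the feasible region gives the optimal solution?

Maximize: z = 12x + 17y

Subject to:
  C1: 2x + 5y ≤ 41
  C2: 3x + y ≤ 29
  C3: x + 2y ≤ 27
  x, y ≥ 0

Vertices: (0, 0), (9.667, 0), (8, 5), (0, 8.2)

Evaluate the objective at each vertex of the feasible region:
  z(0, 0) = 0
  z(9.667, 0) = 116
  z(8, 5) = 181  ←
  z(0, 8.2) = 139.4
The maximum is at x = 8, y = 5.

(8, 5)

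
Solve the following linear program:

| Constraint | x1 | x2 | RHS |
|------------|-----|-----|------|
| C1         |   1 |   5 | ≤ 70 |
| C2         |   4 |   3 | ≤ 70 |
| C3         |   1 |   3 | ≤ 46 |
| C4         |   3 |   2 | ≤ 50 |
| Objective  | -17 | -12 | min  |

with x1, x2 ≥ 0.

Evaluate the objective at each vertex of the feasible region:
  z(0, 0) = 0
  z(16.67, 0) = -283.3
  z(10, 10) = -290  ←
  z(8.235, 12.35) = -288.2
  z(0, 14) = -168
The minimum is at x1 = 10, x2 = 10.

x1 = 10, x2 = 10, z = -290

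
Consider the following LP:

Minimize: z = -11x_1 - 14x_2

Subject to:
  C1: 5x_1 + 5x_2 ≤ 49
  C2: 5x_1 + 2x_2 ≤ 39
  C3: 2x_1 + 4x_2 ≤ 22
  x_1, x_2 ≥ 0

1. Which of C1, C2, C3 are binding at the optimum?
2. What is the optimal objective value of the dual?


1. C2, C3
2. -105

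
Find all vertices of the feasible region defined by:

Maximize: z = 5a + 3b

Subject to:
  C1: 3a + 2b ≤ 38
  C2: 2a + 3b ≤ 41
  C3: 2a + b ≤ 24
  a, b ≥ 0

(0, 0), (12, 0), (10, 4), (6.4, 9.4), (0, 13.67)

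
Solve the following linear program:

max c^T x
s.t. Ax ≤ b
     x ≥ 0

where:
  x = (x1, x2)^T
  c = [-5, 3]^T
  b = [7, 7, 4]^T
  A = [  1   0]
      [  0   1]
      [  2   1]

Evaluate the objective at each vertex of the feasible region:
  z(0, 0) = 0
  z(2, 0) = -10
  z(0, 4) = 12  ←
The maximum is at x1 = 0, x2 = 4.

x1 = 0, x2 = 4, z = 12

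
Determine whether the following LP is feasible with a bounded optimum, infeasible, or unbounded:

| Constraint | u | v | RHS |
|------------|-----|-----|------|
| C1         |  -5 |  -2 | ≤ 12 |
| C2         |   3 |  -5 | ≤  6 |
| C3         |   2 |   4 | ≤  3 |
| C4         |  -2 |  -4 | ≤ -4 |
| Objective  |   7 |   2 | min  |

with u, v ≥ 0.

Infeasible (no feasible solution exists)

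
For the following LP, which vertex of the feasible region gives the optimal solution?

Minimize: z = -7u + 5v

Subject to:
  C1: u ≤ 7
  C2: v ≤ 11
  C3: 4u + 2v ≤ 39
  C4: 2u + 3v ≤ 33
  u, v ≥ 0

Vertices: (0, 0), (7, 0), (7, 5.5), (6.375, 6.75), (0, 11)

Evaluate the objective at each vertex of the feasible region:
  z(0, 0) = 0
  z(7, 0) = -49  ←
  z(7, 5.5) = -21.5
  z(6.375, 6.75) = -10.88
  z(0, 11) = 55
The minimum is at u = 7, v = 0.

(7, 0)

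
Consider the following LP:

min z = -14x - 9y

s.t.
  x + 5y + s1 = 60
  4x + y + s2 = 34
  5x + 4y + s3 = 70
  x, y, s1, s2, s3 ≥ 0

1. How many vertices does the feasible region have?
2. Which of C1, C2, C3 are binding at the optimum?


1. 5
2. C2, C3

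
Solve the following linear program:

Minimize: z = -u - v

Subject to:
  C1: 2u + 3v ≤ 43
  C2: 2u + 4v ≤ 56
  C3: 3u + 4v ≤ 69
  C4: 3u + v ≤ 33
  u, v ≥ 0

Evaluate the objective at each vertex of the feasible region:
  z(0, 0) = 0
  z(11, 0) = -11
  z(8, 9) = -17  ←
  z(2, 13) = -15
  z(0, 14) = -14
The minimum is at u = 8, v = 9.

u = 8, v = 9, z = -17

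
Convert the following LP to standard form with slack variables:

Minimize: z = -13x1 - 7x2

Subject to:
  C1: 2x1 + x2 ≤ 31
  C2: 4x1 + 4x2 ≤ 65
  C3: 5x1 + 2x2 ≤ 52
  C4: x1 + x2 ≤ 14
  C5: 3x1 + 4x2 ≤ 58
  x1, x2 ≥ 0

min z = -13x1 - 7x2

s.t.
  2x1 + x2 + s1 = 31
  4x1 + 4x2 + s2 = 65
  5x1 + 2x2 + s3 = 52
  x1 + x2 + s4 = 14
  3x1 + 4x2 + s5 = 58
  x1, x2, s1, s2, s3, s4, s5 ≥ 0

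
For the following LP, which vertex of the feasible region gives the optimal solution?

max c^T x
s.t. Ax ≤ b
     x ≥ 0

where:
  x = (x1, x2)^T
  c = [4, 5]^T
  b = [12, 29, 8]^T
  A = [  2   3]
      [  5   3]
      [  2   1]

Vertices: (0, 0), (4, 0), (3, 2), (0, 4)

Evaluate the objective at each vertex of the feasible region:
  z(0, 0) = 0
  z(4, 0) = 16
  z(3, 2) = 22  ←
  z(0, 4) = 20
The maximum is at x1 = 3, x2 = 2.

(3, 2)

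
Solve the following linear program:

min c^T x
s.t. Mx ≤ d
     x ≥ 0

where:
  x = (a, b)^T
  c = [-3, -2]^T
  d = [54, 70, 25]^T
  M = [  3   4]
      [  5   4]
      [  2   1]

Evaluate the objective at each vertex of the feasible region:
  z(0, 0) = 0
  z(12.5, 0) = -37.5
  z(10, 5) = -40  ←
  z(8, 7.5) = -39
  z(0, 13.5) = -27
The minimum is at a = 10, b = 5.

a = 10, b = 5, z = -40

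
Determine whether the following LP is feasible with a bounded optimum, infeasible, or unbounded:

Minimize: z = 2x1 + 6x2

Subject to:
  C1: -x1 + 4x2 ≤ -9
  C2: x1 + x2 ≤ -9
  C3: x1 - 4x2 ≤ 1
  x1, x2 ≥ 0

Infeasible (no feasible solution exists)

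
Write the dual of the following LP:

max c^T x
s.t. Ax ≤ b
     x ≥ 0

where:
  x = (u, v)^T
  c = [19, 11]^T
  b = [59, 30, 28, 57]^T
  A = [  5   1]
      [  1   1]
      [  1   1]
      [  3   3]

Primal max cᵀx s.t. Ax ≤ b, x ≥ 0  →  Dual min bᵀy s.t. Aᵀy ≥ c, y ≥ 0.

Minimize: z = 59y1 + 30y2 + 28y3 + 57y4

Subject to:
  5y1 + y2 + y3 + 3y4 ≥ 19
  y1 + y2 + y3 + 3y4 ≥ 11
  y1, y2, y3, y4 ≥ 0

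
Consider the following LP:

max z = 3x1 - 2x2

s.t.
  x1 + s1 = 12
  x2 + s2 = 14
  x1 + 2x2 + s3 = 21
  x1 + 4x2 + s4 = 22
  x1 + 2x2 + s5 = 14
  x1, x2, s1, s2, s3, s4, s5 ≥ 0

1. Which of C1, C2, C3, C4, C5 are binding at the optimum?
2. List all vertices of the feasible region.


1. C1
2. (0, 0), (12, 0), (12, 1), (6, 4), (0, 5.5)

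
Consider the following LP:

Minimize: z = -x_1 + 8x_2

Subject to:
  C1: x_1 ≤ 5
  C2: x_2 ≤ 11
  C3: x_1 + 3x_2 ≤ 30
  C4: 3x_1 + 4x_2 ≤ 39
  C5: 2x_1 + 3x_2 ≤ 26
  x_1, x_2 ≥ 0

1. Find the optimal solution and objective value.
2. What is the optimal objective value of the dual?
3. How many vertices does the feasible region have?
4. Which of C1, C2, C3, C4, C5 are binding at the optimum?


1. x_1 = 5, x_2 = 0, z = -5
2. -5
3. 4
4. C1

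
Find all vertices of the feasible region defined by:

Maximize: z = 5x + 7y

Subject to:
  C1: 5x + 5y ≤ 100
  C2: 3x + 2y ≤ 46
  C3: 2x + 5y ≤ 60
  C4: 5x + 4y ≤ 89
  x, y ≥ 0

(0, 0), (15.33, 0), (10, 8), (0, 12)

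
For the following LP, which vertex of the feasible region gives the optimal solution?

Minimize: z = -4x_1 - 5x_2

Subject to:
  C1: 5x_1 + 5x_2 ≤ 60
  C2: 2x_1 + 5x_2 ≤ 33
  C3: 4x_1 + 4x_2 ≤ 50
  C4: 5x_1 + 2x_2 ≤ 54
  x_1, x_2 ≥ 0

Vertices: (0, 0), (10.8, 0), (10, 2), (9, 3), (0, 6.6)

Evaluate the objective at each vertex of the feasible region:
  z(0, 0) = 0
  z(10.8, 0) = -43.2
  z(10, 2) = -50
  z(9, 3) = -51  ←
  z(0, 6.6) = -33
The minimum is at x_1 = 9, x_2 = 3.

(9, 3)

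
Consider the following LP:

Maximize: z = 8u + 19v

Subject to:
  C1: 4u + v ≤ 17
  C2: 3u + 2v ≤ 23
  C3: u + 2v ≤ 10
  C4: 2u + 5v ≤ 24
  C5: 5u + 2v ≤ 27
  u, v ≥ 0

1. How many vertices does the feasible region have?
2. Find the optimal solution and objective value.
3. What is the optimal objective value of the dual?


1. 5
2. u = 2, v = 4, z = 92
3. 92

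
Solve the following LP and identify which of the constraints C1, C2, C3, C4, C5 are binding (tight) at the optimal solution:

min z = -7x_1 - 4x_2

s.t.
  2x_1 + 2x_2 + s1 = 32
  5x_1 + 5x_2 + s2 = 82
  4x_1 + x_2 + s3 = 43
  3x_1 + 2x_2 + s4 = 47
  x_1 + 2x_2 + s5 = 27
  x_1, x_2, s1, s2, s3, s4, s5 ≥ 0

At x_1 = 9, x_2 = 7, compute slack b - a·x for each constraint:
  C1: 32 − 32 = 0  (binding)
  C2: 82 − 80 = 2  (slack)
  C3: 43 − 43 = 0  (binding)
  C4: 47 − 41 = 6  (slack)
  C5: 27 − 23 = 4  (slack)

Optimal: x_1 = 9, x_2 = 7
Binding: C1, C3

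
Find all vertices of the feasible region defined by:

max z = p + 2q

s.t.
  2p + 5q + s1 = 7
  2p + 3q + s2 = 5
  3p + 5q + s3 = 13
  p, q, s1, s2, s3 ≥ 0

(0, 0), (2.5, 0), (1, 1), (0, 1.4)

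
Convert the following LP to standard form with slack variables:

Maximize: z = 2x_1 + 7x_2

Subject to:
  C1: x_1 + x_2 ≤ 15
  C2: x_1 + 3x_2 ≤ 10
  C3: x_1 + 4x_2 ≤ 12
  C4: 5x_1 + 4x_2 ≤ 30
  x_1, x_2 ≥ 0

max z = 2x_1 + 7x_2

s.t.
  x_1 + x_2 + s1 = 15
  x_1 + 3x_2 + s2 = 10
  x_1 + 4x_2 + s3 = 12
  5x_1 + 4x_2 + s4 = 30
  x_1, x_2, s1, s2, s3, s4 ≥ 0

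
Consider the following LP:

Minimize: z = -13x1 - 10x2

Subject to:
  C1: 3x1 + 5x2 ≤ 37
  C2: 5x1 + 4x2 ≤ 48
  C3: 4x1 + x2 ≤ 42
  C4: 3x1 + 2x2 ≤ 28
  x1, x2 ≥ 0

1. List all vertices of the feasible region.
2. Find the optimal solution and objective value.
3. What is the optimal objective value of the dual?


1. (0, 0), (9.333, 0), (8, 2), (7.077, 3.154), (0, 7.4)
2. x1 = 8, x2 = 2, z = -124
3. -124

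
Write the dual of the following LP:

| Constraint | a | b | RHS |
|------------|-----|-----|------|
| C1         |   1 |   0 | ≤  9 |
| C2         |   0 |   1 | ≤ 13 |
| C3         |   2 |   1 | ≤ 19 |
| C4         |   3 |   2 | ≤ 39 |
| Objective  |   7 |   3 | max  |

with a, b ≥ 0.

Primal max cᵀx s.t. Ax ≤ b, x ≥ 0  →  Dual min bᵀy s.t. Aᵀy ≥ c, y ≥ 0.

Minimize: z = 9y1 + 13y2 + 19y3 + 39y4

Subject to:
  y1 + 2y3 + 3y4 ≥ 7
  y2 + y3 + 2y4 ≥ 3
  y1, y2, y3, y4 ≥ 0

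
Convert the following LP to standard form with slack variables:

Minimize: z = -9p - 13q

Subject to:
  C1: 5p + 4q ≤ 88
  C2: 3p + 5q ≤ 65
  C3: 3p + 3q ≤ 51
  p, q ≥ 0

min z = -9p - 13q

s.t.
  5p + 4q + s1 = 88
  3p + 5q + s2 = 65
  3p + 3q + s3 = 51
  p, q, s1, s2, s3 ≥ 0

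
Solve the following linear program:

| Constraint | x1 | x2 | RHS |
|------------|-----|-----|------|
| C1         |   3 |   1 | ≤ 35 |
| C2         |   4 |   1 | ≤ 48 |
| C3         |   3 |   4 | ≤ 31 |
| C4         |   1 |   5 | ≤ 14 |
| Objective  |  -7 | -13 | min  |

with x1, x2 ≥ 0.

Evaluate the objective at each vertex of the feasible region:
  z(0, 0) = 0
  z(10.33, 0) = -72.33
  z(9, 1) = -76  ←
  z(0, 2.8) = -36.4
The minimum is at x1 = 9, x2 = 1.

x1 = 9, x2 = 1, z = -76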